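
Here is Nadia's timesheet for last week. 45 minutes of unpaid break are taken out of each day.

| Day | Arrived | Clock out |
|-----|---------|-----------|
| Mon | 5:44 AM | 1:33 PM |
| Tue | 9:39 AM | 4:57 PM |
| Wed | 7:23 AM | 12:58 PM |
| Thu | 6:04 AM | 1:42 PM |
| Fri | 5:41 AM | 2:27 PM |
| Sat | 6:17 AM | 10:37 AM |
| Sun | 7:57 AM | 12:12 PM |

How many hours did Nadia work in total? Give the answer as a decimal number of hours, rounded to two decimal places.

40.43 hours

Mon: 5:44 AM–1:33 PM = 7 h 49 min; less 45 min break → 7 h 4 min
Tue: 9:39 AM–4:57 PM = 7 h 18 min; less 45 min break → 6 h 33 min
Wed: 7:23 AM–12:58 PM = 5 h 35 min; less 45 min break → 4 h 50 min
Thu: 6:04 AM–1:42 PM = 7 h 38 min; less 45 min break → 6 h 53 min
Fri: 5:41 AM–2:27 PM = 8 h 46 min; less 45 min break → 8 h 1 min
Sat: 6:17 AM–10:37 AM = 4 h 20 min; less 45 min break → 3 h 35 min
Sun: 7:57 AM–12:12 PM = 4 h 15 min; less 45 min break → 3 h 30 min
Total: 7 h 4 min + 6 h 33 min + 4 h 50 min + 6 h 53 min + 8 h 1 min + 3 h 35 min + 3 h 30 min = 40 h 26 min.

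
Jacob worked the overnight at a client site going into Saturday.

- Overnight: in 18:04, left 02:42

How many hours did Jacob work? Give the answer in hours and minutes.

8 h 38 min

Overnight: 18:04 → midnight = 5 h 56 min; midnight → 02:42 = 2 h 42 min; span 8 h 38 min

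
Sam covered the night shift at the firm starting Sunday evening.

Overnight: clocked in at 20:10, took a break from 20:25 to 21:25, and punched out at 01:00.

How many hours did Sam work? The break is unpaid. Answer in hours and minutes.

Overnight: 20:10 → midnight = 3 h 50 min; midnight → 01:00 = 1 h 0 min; span 4 h 50 min; less 60 min break → 3 h 50 min

3 h 50 min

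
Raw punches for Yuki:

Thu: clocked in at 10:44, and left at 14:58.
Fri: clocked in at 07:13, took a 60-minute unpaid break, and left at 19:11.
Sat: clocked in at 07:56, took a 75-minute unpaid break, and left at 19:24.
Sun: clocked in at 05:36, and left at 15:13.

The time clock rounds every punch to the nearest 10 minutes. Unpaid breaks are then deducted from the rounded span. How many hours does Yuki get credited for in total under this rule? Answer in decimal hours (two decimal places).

Thu: in 10:44→10:40, out 14:58→15:00; 4 h 20 min
Fri: in 07:13→07:10, out 19:11→19:10; 12 h 0 min − 60 min = 11 h 0 min
Sat: in 07:56→08:00, out 19:24→19:20; 11 h 20 min − 75 min = 10 h 5 min
Sun: in 05:36→05:40, out 15:13→15:10; 9 h 30 min
Total credited: 34 h 55 min.

34.92 hours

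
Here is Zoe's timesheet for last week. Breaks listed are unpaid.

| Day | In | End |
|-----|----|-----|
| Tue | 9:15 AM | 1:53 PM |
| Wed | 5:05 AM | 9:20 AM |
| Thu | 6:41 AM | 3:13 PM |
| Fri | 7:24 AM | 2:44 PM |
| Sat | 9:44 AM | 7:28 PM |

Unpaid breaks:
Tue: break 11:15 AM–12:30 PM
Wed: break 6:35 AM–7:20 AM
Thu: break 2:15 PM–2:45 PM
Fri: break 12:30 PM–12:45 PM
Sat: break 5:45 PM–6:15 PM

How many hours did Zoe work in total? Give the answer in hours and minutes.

Tue: 9:15 AM–1:53 PM = 4 h 38 min; less 75 min break → 3 h 23 min
Wed: 5:05 AM–9:20 AM = 4 h 15 min; less 45 min break → 3 h 30 min
Thu: 6:41 AM–3:13 PM = 8 h 32 min; less 30 min break → 8 h 2 min
Fri: 7:24 AM–2:44 PM = 7 h 20 min; less 15 min break → 7 h 5 min
Sat: 9:44 AM–7:28 PM = 9 h 44 min; less 30 min break → 9 h 14 min
Total: 3 h 23 min + 3 h 30 min + 8 h 2 min + 7 h 5 min + 9 h 14 min = 31 h 14 min.

31 h 14 min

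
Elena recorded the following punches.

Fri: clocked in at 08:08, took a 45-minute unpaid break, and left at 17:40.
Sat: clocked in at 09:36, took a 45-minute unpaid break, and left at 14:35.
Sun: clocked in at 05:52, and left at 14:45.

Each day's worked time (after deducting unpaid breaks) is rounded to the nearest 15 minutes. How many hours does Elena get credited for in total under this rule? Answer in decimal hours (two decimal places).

Fri: 08:08–17:40 = 9 h 32 min − 45 min = 8 h 47 min → rounds to 8 h 45 min
Sat: 09:36–14:35 = 4 h 59 min − 45 min = 4 h 14 min → rounds to 4 h 15 min
Sun: 05:52–14:45 = 8 h 53 min → rounds to 9 h 0 min
Total credited: 22 h 0 min.

22.00 hours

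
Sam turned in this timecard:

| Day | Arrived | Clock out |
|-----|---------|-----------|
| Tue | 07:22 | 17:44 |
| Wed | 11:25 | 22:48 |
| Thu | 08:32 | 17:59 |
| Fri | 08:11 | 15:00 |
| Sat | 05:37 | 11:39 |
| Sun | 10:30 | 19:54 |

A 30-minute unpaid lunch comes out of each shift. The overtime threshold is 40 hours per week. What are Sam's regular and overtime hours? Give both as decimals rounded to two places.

Tue: 07:22–17:44 = 10 h 22 min; less 30 min break → 9 h 52 min
Wed: 11:25–22:48 = 11 h 23 min; less 30 min break → 10 h 53 min
Thu: 08:32–17:59 = 9 h 27 min; less 30 min break → 8 h 57 min
Fri: 08:11–15:00 = 6 h 49 min; less 30 min break → 6 h 19 min
Sat: 05:37–11:39 = 6 h 2 min; less 30 min break → 5 h 32 min
Sun: 10:30–19:54 = 9 h 24 min; less 30 min break → 8 h 54 min
Total worked: 50 h 27 min = 50.45 h.
Threshold 40 h → overtime 10 h 27 min, regular 40 h 0 min.

Regular 40.00 hours, overtime 10.45 hours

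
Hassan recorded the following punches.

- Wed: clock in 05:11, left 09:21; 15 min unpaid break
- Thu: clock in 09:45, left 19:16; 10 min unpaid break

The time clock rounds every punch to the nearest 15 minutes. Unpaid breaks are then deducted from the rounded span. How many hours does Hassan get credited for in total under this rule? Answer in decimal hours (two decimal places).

Wed: in 05:11→05:15, out 09:21→09:15; 4 h 0 min − 15 min = 3 h 45 min
Thu: in 09:45→09:45, out 19:16→19:15; 9 h 30 min − 10 min = 9 h 20 min
Total credited: 13 h 5 min.

13.08 hours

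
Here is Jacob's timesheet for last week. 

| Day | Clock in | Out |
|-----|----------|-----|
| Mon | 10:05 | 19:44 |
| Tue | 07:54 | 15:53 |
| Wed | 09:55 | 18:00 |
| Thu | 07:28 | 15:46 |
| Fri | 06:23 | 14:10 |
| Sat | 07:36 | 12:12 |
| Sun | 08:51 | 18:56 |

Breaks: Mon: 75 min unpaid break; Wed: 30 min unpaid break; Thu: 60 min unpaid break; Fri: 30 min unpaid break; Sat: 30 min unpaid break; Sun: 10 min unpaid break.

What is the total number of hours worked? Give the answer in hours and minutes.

52 h 34 min

Mon: 10:05–19:44 = 9 h 39 min; less 75 min break → 8 h 24 min
Tue: 07:54–15:53 = 7 h 59 min
Wed: 09:55–18:00 = 8 h 5 min; less 30 min break → 7 h 35 min
Thu: 07:28–15:46 = 8 h 18 min; less 60 min break → 7 h 18 min
Fri: 06:23–14:10 = 7 h 47 min; less 30 min break → 7 h 17 min
Sat: 07:36–12:12 = 4 h 36 min; less 30 min break → 4 h 6 min
Sun: 08:51–18:56 = 10 h 5 min; less 10 min break → 9 h 55 min
Total: 8 h 24 min + 7 h 59 min + 7 h 35 min + 7 h 18 min + 7 h 17 min + 4 h 6 min + 9 h 55 min = 52 h 34 min.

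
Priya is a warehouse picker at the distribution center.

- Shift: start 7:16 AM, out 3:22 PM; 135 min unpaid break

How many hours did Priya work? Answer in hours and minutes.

Shift: 7:16 AM–3:22 PM = 8 h 6 min; less 135 min break → 5 h 51 min

5 h 51 min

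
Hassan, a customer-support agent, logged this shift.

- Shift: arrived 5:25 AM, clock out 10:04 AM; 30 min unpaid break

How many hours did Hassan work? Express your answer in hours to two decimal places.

Shift: 5:25 AM–10:04 AM = 4 h 39 min; less 30 min break → 4 h 9 min

4.15 hours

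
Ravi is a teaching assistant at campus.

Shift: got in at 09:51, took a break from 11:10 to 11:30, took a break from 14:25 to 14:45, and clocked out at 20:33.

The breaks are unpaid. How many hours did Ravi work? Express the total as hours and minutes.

10 h 2 min

Shift: 09:51–20:33 = 10 h 42 min; less 40 min break → 10 h 2 min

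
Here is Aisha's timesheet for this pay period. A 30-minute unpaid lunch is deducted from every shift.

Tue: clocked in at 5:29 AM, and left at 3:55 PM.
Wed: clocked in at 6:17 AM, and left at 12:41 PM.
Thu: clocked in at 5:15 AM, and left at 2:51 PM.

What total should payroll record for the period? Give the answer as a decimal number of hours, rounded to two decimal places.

24.93 hours

Tue: 5:29 AM–3:55 PM = 10 h 26 min; less 30 min break → 9 h 56 min
Wed: 6:17 AM–12:41 PM = 6 h 24 min; less 30 min break → 5 h 54 min
Thu: 5:15 AM–2:51 PM = 9 h 36 min; less 30 min break → 9 h 6 min
Total: 9 h 56 min + 5 h 54 min + 9 h 6 min = 24 h 56 min.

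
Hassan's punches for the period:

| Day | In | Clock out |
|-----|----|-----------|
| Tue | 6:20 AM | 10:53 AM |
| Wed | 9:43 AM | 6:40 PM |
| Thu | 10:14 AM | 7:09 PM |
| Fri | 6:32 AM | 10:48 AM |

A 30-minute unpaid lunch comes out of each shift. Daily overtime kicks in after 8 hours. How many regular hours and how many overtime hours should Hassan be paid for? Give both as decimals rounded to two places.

Tue: 6:20 AM–10:53 AM = 4 h 33 min; less 30 min break → 4 h 3 min
Wed: 9:43 AM–6:40 PM = 8 h 57 min; less 30 min break → 8 h 27 min
Thu: 10:14 AM–7:09 PM = 8 h 55 min; less 30 min break → 8 h 25 min
Fri: 6:32 AM–10:48 AM = 4 h 16 min; less 30 min break → 3 h 46 min
Tue reg 4 h 3 min / OT 0 h 0 min; Wed reg 8 h 0 min / OT 0 h 27 min; Thu reg 8 h 0 min / OT 0 h 25 min; Fri reg 3 h 46 min / OT 0 h 0 min.
Totals: regular 23 h 49 min, overtime 0 h 52 min.

Regular 23.82 hours, overtime 0.87 hours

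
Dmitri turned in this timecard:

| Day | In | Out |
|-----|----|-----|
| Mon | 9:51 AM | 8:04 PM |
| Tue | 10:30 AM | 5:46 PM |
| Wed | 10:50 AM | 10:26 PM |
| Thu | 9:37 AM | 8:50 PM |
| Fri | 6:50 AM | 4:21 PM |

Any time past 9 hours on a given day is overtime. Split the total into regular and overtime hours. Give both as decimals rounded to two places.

Regular 43.27 hours, overtime 6.55 hours

Mon: 9:51 AM–8:04 PM = 10 h 13 min
Tue: 10:30 AM–5:46 PM = 7 h 16 min
Wed: 10:50 AM–10:26 PM = 11 h 36 min
Thu: 9:37 AM–8:50 PM = 11 h 13 min
Fri: 6:50 AM–4:21 PM = 9 h 31 min
Mon reg 9 h 0 min / OT 1 h 13 min; Tue reg 7 h 16 min / OT 0 h 0 min; Wed reg 9 h 0 min / OT 2 h 36 min; Thu reg 9 h 0 min / OT 2 h 13 min; Fri reg 9 h 0 min / OT 0 h 31 min.
Totals: regular 43 h 16 min, overtime 6 h 33 min.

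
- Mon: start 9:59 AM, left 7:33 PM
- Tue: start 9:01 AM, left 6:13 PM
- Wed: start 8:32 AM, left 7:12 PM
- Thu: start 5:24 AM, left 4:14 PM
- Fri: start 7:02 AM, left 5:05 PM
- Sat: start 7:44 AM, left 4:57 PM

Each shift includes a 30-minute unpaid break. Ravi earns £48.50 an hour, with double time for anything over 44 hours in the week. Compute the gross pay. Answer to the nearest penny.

£3349.73

Mon: 9:59 AM–7:33 PM = 9 h 34 min; less 30 min break → 9 h 4 min
Tue: 9:01 AM–6:13 PM = 9 h 12 min; less 30 min break → 8 h 42 min
Wed: 8:32 AM–7:12 PM = 10 h 40 min; less 30 min break → 10 h 10 min
Thu: 5:24 AM–4:14 PM = 10 h 50 min; less 30 min break → 10 h 20 min
Fri: 7:02 AM–5:05 PM = 10 h 3 min; less 30 min break → 9 h 33 min
Sat: 7:44 AM–4:57 PM = 9 h 13 min; less 30 min break → 8 h 43 min
Total worked: 56 h 32 min = 3392 min.
Regular 44 h 0 min = 2640 min at £48.50/h; overtime 12 h 32 min = 752 min at £97.00/h.
Pay = (2640 × £48.50 + 752 × £97.00) ÷ 60 = £3349.73.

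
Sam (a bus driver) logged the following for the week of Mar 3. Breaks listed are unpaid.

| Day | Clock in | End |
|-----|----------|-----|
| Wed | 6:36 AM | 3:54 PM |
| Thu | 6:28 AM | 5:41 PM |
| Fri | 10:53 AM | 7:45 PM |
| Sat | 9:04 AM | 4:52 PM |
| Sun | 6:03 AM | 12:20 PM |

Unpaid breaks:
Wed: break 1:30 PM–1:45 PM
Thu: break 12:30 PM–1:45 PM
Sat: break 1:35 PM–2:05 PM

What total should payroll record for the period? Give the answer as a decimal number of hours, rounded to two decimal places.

Wed: 6:36 AM–3:54 PM = 9 h 18 min; less 15 min break → 9 h 3 min
Thu: 6:28 AM–5:41 PM = 11 h 13 min; less 75 min break → 9 h 58 min
Fri: 10:53 AM–7:45 PM = 8 h 52 min
Sat: 9:04 AM–4:52 PM = 7 h 48 min; less 30 min break → 7 h 18 min
Sun: 6:03 AM–12:20 PM = 6 h 17 min
Total: 9 h 3 min + 9 h 58 min + 8 h 52 min + 7 h 18 min + 6 h 17 min = 41 h 28 min.

41.47 hours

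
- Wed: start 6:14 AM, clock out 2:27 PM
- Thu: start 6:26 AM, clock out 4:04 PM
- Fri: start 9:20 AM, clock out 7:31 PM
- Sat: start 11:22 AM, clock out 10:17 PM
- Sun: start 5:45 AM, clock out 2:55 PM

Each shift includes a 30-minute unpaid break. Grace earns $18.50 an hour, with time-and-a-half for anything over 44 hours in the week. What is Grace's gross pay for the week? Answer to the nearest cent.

$858.86

Wed: 6:14 AM–2:27 PM = 8 h 13 min; less 30 min break → 7 h 43 min
Thu: 6:26 AM–4:04 PM = 9 h 38 min; less 30 min break → 9 h 8 min
Fri: 9:20 AM–7:31 PM = 10 h 11 min; less 30 min break → 9 h 41 min
Sat: 11:22 AM–10:17 PM = 10 h 55 min; less 30 min break → 10 h 25 min
Sun: 5:45 AM–2:55 PM = 9 h 10 min; less 30 min break → 8 h 40 min
Total worked: 45 h 37 min = 2737 min.
Regular 44 h 0 min = 2640 min at $18.50/h; overtime 1 h 37 min = 97 min at $27.75/h.
Pay = (2640 × $18.50 + 97 × $27.75) ÷ 60 = $858.86.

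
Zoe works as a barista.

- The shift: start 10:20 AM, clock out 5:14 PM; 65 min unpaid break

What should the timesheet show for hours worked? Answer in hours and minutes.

The shift: 10:20 AM–5:14 PM = 6 h 54 min; less 65 min break → 5 h 49 min

5 h 49 min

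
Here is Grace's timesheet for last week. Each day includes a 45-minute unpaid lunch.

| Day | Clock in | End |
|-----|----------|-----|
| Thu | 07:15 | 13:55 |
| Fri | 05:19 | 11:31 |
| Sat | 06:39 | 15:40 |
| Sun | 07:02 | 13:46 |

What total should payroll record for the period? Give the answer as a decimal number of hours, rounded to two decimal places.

Thu: 07:15–13:55 = 6 h 40 min; less 45 min break → 5 h 55 min
Fri: 05:19–11:31 = 6 h 12 min; less 45 min break → 5 h 27 min
Sat: 06:39–15:40 = 9 h 1 min; less 45 min break → 8 h 16 min
Sun: 07:02–13:46 = 6 h 44 min; less 45 min break → 5 h 59 min
Total: 5 h 55 min + 5 h 27 min + 8 h 16 min + 5 h 59 min = 25 h 37 min.

25.62 hours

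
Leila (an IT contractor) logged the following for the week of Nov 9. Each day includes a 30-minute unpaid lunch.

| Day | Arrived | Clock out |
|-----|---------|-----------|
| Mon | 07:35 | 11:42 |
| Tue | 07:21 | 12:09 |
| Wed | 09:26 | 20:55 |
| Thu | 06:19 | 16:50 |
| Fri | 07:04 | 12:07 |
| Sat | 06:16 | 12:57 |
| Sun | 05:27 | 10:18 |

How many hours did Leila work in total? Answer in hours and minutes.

Mon: 07:35–11:42 = 4 h 7 min; less 30 min break → 3 h 37 min
Tue: 07:21–12:09 = 4 h 48 min; less 30 min break → 4 h 18 min
Wed: 09:26–20:55 = 11 h 29 min; less 30 min break → 10 h 59 min
Thu: 06:19–16:50 = 10 h 31 min; less 30 min break → 10 h 1 min
Fri: 07:04–12:07 = 5 h 3 min; less 30 min break → 4 h 33 min
Sat: 06:16–12:57 = 6 h 41 min; less 30 min break → 6 h 11 min
Sun: 05:27–10:18 = 4 h 51 min; less 30 min break → 4 h 21 min
Total: 3 h 37 min + 4 h 18 min + 10 h 59 min + 10 h 1 min + 4 h 33 min + 6 h 11 min + 4 h 21 min = 44 h 0 min.

44 h 0 min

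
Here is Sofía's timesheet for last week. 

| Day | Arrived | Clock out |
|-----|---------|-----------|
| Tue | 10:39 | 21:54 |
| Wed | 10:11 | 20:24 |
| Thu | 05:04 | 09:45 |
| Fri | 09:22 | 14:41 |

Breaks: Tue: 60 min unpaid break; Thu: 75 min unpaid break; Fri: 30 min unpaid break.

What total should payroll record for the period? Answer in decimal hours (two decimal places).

28.72 hours

Tue: 10:39–21:54 = 11 h 15 min; less 60 min break → 10 h 15 min
Wed: 10:11–20:24 = 10 h 13 min
Thu: 05:04–09:45 = 4 h 41 min; less 75 min break → 3 h 26 min
Fri: 09:22–14:41 = 5 h 19 min; less 30 min break → 4 h 49 min
Total: 10 h 15 min + 10 h 13 min + 3 h 26 min + 4 h 49 min = 28 h 43 min.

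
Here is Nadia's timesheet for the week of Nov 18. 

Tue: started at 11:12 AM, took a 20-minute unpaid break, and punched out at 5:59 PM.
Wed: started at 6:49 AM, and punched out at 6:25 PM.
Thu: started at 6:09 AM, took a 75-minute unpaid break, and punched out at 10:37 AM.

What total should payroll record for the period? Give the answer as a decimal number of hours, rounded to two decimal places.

Tue: 11:12 AM–5:59 PM = 6 h 47 min; less 20 min break → 6 h 27 min
Wed: 6:49 AM–6:25 PM = 11 h 36 min
Thu: 6:09 AM–10:37 AM = 4 h 28 min; less 75 min break → 3 h 13 min
Total: 6 h 27 min + 11 h 36 min + 3 h 13 min = 21 h 16 min.

21.27 hours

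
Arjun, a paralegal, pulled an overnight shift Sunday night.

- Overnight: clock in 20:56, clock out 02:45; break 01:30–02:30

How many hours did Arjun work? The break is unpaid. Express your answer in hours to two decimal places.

4.82 hours

Overnight: 20:56 → midnight = 3 h 4 min; midnight → 02:45 = 2 h 45 min; span 5 h 49 min; less 60 min break → 4 h 49 min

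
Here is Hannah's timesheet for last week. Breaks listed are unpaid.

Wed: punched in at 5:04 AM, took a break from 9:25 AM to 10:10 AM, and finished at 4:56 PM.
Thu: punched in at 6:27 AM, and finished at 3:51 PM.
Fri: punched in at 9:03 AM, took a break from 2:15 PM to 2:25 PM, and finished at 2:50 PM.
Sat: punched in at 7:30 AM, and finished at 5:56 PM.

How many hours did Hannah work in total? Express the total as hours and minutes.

36 h 34 min

Wed: 5:04 AM–4:56 PM = 11 h 52 min; less 45 min break → 11 h 7 min
Thu: 6:27 AM–3:51 PM = 9 h 24 min
Fri: 9:03 AM–2:50 PM = 5 h 47 min; less 10 min break → 5 h 37 min
Sat: 7:30 AM–5:56 PM = 10 h 26 min
Total: 11 h 7 min + 9 h 24 min + 5 h 37 min + 10 h 26 min = 36 h 34 min.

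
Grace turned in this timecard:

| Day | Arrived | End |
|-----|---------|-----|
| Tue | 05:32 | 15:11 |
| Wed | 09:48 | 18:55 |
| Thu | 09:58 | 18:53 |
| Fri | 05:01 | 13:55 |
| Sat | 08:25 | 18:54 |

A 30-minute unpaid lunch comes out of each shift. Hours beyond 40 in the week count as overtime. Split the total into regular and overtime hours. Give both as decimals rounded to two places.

Tue: 05:32–15:11 = 9 h 39 min; less 30 min break → 9 h 9 min
Wed: 09:48–18:55 = 9 h 7 min; less 30 min break → 8 h 37 min
Thu: 09:58–18:53 = 8 h 55 min; less 30 min break → 8 h 25 min
Fri: 05:01–13:55 = 8 h 54 min; less 30 min break → 8 h 24 min
Sat: 08:25–18:54 = 10 h 29 min; less 30 min break → 9 h 59 min
Total worked: 44 h 34 min = 44.57 h.
Threshold 40 h → overtime 4 h 34 min, regular 40 h 0 min.

Regular 40.00 hours, overtime 4.57 hours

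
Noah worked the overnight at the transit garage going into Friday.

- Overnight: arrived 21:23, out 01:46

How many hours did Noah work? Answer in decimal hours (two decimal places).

Overnight: 21:23 → midnight = 2 h 37 min; midnight → 01:46 = 1 h 46 min; span 4 h 23 min

4.38 hours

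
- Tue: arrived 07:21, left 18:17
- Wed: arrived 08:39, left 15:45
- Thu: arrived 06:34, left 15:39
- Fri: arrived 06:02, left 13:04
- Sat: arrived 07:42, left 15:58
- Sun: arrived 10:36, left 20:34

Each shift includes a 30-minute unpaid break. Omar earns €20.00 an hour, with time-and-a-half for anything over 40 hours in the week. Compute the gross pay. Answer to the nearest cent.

Tue: 07:21–18:17 = 10 h 56 min; less 30 min break → 10 h 26 min
Wed: 08:39–15:45 = 7 h 6 min; less 30 min break → 6 h 36 min
Thu: 06:34–15:39 = 9 h 5 min; less 30 min break → 8 h 35 min
Fri: 06:02–13:04 = 7 h 2 min; less 30 min break → 6 h 32 min
Sat: 07:42–15:58 = 8 h 16 min; less 30 min break → 7 h 46 min
Sun: 10:36–20:34 = 9 h 58 min; less 30 min break → 9 h 28 min
Total worked: 49 h 23 min = 2963 min.
Regular 40 h 0 min = 2400 min at €20.00/h; overtime 9 h 23 min = 563 min at €30.00/h.
Pay = (2400 × €20.00 + 563 × €30.00) ÷ 60 = €1081.50.

€1081.50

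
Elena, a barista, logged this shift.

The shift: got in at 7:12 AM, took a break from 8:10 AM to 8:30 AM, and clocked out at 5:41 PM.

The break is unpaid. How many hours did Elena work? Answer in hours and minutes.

The shift: 7:12 AM–5:41 PM = 10 h 29 min; less 20 min break → 10 h 9 min

10 h 9 min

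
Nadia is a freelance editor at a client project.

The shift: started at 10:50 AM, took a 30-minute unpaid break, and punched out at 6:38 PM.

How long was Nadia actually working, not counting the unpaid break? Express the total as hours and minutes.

The shift: 10:50 AM–6:38 PM = 7 h 48 min; less 30 min break → 7 h 18 min

7 h 18 min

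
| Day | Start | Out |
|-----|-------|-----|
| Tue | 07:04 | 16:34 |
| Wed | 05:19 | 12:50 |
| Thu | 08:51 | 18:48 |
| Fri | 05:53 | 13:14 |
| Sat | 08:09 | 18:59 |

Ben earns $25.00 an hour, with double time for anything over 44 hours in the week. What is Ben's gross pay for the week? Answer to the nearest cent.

$1157.50

Tue: 07:04–16:34 = 9 h 30 min
Wed: 05:19–12:50 = 7 h 31 min
Thu: 08:51–18:48 = 9 h 57 min
Fri: 05:53–13:14 = 7 h 21 min
Sat: 08:09–18:59 = 10 h 50 min
Total worked: 45 h 9 min = 2709 min.
Regular 44 h 0 min = 2640 min at $25.00/h; overtime 1 h 9 min = 69 min at $50.00/h.
Pay = (2640 × $25.00 + 69 × $50.00) ÷ 60 = $1157.50.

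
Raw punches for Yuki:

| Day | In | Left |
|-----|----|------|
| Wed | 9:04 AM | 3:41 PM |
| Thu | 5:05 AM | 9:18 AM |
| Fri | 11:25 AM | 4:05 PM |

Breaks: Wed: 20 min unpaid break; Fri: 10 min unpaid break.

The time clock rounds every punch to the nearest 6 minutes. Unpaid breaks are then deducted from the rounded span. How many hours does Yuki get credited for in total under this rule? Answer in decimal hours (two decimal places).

15.00 hours

Wed: in 9:04 AM→9:06 AM, out 3:41 PM→3:42 PM; 6 h 36 min − 20 min = 6 h 16 min
Thu: in 5:05 AM→5:06 AM, out 9:18 AM→9:18 AM; 4 h 12 min
Fri: in 11:25 AM→11:24 AM, out 4:05 PM→4:06 PM; 4 h 42 min − 10 min = 4 h 32 min
Total credited: 15 h 0 min.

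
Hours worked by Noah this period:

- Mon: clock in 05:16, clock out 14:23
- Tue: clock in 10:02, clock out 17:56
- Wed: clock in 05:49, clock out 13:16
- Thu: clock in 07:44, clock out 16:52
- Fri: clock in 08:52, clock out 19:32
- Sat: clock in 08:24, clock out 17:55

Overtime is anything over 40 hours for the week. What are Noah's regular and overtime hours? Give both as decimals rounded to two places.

Mon: 05:16–14:23 = 9 h 7 min
Tue: 10:02–17:56 = 7 h 54 min
Wed: 05:49–13:16 = 7 h 27 min
Thu: 07:44–16:52 = 9 h 8 min
Fri: 08:52–19:32 = 10 h 40 min
Sat: 08:24–17:55 = 9 h 31 min
Total worked: 53 h 47 min = 53.78 h.
Threshold 40 h → overtime 13 h 47 min, regular 40 h 0 min.

Regular 40.00 hours, overtime 13.78 hours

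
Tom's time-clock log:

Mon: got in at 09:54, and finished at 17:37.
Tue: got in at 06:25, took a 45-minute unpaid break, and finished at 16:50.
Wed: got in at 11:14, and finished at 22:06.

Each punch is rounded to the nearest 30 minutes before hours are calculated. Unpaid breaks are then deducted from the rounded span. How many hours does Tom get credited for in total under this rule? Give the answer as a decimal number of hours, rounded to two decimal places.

Mon: in 09:54→10:00, out 17:37→17:30; 7 h 30 min
Tue: in 06:25→06:30, out 16:50→17:00; 10 h 30 min − 45 min = 9 h 45 min
Wed: in 11:14→11:00, out 22:06→22:00; 11 h 0 min
Total credited: 28 h 15 min.

28.25 hours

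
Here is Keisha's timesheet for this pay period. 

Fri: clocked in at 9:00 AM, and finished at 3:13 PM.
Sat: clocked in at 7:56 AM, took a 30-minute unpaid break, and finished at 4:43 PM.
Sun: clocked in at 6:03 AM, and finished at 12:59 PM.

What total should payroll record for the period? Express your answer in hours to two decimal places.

Fri: 9:00 AM–3:13 PM = 6 h 13 min
Sat: 7:56 AM–4:43 PM = 8 h 47 min; less 30 min break → 8 h 17 min
Sun: 6:03 AM–12:59 PM = 6 h 56 min
Total: 6 h 13 min + 8 h 17 min + 6 h 56 min = 21 h 26 min.

21.43 hours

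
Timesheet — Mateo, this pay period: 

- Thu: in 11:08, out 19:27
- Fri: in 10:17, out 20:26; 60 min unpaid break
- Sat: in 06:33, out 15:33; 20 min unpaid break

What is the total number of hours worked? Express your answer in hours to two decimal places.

Thu: 11:08–19:27 = 8 h 19 min
Fri: 10:17–20:26 = 10 h 9 min; less 60 min break → 9 h 9 min
Sat: 06:33–15:33 = 9 h 0 min; less 20 min break → 8 h 40 min
Total: 8 h 19 min + 9 h 9 min + 8 h 40 min = 26 h 8 min.

26.13 hours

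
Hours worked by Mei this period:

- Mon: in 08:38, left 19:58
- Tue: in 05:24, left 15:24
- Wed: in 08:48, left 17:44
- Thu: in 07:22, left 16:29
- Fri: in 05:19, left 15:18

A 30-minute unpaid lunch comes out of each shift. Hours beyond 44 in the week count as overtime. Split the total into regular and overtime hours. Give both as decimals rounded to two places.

Mon: 08:38–19:58 = 11 h 20 min; less 30 min break → 10 h 50 min
Tue: 05:24–15:24 = 10 h 0 min; less 30 min break → 9 h 30 min
Wed: 08:48–17:44 = 8 h 56 min; less 30 min break → 8 h 26 min
Thu: 07:22–16:29 = 9 h 7 min; less 30 min break → 8 h 37 min
Fri: 05:19–15:18 = 9 h 59 min; less 30 min break → 9 h 29 min
Total worked: 46 h 52 min = 46.87 h.
Threshold 44 h → overtime 2 h 52 min, regular 44 h 0 min.

Regular 44.00 hours, overtime 2.87 hours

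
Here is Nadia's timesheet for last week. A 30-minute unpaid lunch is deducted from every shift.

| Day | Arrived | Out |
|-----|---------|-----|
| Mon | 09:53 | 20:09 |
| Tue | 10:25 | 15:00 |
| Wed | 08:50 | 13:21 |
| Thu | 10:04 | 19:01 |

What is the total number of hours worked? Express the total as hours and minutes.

26 h 19 min

Mon: 09:53–20:09 = 10 h 16 min; less 30 min break → 9 h 46 min
Tue: 10:25–15:00 = 4 h 35 min; less 30 min break → 4 h 5 min
Wed: 08:50–13:21 = 4 h 31 min; less 30 min break → 4 h 1 min
Thu: 10:04–19:01 = 8 h 57 min; less 30 min break → 8 h 27 min
Total: 9 h 46 min + 4 h 5 min + 4 h 1 min + 8 h 27 min = 26 h 19 min.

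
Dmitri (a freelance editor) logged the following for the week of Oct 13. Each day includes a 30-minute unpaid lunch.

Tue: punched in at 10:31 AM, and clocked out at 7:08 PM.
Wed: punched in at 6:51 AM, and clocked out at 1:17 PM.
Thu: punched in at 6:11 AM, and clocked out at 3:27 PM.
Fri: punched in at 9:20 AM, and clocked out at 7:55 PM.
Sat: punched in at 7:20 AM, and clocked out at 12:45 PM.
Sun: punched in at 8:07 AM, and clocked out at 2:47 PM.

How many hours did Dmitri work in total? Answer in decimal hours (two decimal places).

Tue: 10:31 AM–7:08 PM = 8 h 37 min; less 30 min break → 8 h 7 min
Wed: 6:51 AM–1:17 PM = 6 h 26 min; less 30 min break → 5 h 56 min
Thu: 6:11 AM–3:27 PM = 9 h 16 min; less 30 min break → 8 h 46 min
Fri: 9:20 AM–7:55 PM = 10 h 35 min; less 30 min break → 10 h 5 min
Sat: 7:20 AM–12:45 PM = 5 h 25 min; less 30 min break → 4 h 55 min
Sun: 8:07 AM–2:47 PM = 6 h 40 min; less 30 min break → 6 h 10 min
Total: 8 h 7 min + 5 h 56 min + 8 h 46 min + 10 h 5 min + 4 h 55 min + 6 h 10 min = 43 h 59 min.

43.98 hours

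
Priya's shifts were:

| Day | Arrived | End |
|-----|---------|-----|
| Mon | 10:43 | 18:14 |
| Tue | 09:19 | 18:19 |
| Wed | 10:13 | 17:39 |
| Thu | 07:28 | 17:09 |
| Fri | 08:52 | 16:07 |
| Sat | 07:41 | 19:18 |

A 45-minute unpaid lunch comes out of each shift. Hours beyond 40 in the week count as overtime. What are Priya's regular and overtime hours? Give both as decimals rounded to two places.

Mon: 10:43–18:14 = 7 h 31 min; less 45 min break → 6 h 46 min
Tue: 09:19–18:19 = 9 h 0 min; less 45 min break → 8 h 15 min
Wed: 10:13–17:39 = 7 h 26 min; less 45 min break → 6 h 41 min
Thu: 07:28–17:09 = 9 h 41 min; less 45 min break → 8 h 56 min
Fri: 08:52–16:07 = 7 h 15 min; less 45 min break → 6 h 30 min
Sat: 07:41–19:18 = 11 h 37 min; less 45 min break → 10 h 52 min
Total worked: 48 h 0 min = 48.00 h.
Threshold 40 h → overtime 8 h 0 min, regular 40 h 0 min.

Regular 40.00 hours, overtime 8.00 hours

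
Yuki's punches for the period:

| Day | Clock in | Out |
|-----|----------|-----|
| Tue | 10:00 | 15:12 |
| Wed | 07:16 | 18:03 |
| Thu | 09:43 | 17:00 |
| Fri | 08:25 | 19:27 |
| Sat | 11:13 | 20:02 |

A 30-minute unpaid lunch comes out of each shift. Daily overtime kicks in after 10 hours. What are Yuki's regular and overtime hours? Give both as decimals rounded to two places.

Tue: 10:00–15:12 = 5 h 12 min; less 30 min break → 4 h 42 min
Wed: 07:16–18:03 = 10 h 47 min; less 30 min break → 10 h 17 min
Thu: 09:43–17:00 = 7 h 17 min; less 30 min break → 6 h 47 min
Fri: 08:25–19:27 = 11 h 2 min; less 30 min break → 10 h 32 min
Sat: 11:13–20:02 = 8 h 49 min; less 30 min break → 8 h 19 min
Tue reg 4 h 42 min / OT 0 h 0 min; Wed reg 10 h 0 min / OT 0 h 17 min; Thu reg 6 h 47 min / OT 0 h 0 min; Fri reg 10 h 0 min / OT 0 h 32 min; Sat reg 8 h 19 min / OT 0 h 0 min.
Totals: regular 39 h 48 min, overtime 0 h 49 min.

Regular 39.80 hours, overtime 0.82 hours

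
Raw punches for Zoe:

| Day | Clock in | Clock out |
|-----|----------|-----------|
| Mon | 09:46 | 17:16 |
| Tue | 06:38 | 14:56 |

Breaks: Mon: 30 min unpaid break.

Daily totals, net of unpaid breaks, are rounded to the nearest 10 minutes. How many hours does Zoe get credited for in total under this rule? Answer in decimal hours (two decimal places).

Mon: 09:46–17:16 = 7 h 30 min − 30 min = 7 h 0 min → rounds to 7 h 0 min
Tue: 06:38–14:56 = 8 h 18 min → rounds to 8 h 20 min
Total credited: 15 h 20 min.

15.33 hours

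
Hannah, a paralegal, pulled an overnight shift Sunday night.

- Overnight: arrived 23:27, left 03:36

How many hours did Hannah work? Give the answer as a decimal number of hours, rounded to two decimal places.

Overnight: 23:27 → midnight = 0 h 33 min; midnight → 03:36 = 3 h 36 min; span 4 h 9 min

4.15 hours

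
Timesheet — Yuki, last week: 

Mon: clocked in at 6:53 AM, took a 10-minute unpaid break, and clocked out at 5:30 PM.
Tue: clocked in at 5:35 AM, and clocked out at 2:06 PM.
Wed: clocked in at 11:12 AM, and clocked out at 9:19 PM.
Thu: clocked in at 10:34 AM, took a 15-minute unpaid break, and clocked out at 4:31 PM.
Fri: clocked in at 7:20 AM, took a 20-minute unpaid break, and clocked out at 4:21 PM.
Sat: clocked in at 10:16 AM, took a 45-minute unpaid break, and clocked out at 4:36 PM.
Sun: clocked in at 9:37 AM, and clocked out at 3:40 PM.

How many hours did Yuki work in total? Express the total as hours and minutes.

Mon: 6:53 AM–5:30 PM = 10 h 37 min; less 10 min break → 10 h 27 min
Tue: 5:35 AM–2:06 PM = 8 h 31 min
Wed: 11:12 AM–9:19 PM = 10 h 7 min
Thu: 10:34 AM–4:31 PM = 5 h 57 min; less 15 min break → 5 h 42 min
Fri: 7:20 AM–4:21 PM = 9 h 1 min; less 20 min break → 8 h 41 min
Sat: 10:16 AM–4:36 PM = 6 h 20 min; less 45 min break → 5 h 35 min
Sun: 9:37 AM–3:40 PM = 6 h 3 min
Total: 10 h 27 min + 8 h 31 min + 10 h 7 min + 5 h 42 min + 8 h 41 min + 5 h 35 min + 6 h 3 min = 55 h 6 min.

55 h 6 min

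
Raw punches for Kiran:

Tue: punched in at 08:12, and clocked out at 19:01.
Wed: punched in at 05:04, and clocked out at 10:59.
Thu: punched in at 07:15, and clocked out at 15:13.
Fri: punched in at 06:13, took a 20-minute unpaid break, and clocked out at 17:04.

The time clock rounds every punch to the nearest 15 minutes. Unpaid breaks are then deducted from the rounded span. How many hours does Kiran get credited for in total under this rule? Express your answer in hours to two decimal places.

Tue: in 08:12→08:15, out 19:01→19:00; 10 h 45 min
Wed: in 05:04→05:00, out 10:59→11:00; 6 h 0 min
Thu: in 07:15→07:15, out 15:13→15:15; 8 h 0 min
Fri: in 06:13→06:15, out 17:04→17:00; 10 h 45 min − 20 min = 10 h 25 min
Total credited: 35 h 10 min.

35.17 hours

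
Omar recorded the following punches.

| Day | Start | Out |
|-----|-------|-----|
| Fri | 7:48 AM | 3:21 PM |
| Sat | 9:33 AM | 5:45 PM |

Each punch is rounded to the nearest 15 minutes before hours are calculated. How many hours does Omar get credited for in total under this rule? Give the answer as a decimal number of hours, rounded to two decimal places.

Fri: in 7:48 AM→7:45 AM, out 3:21 PM→3:15 PM; 7 h 30 min
Sat: in 9:33 AM→9:30 AM, out 5:45 PM→5:45 PM; 8 h 15 min
Total credited: 15 h 45 min.

15.75 hours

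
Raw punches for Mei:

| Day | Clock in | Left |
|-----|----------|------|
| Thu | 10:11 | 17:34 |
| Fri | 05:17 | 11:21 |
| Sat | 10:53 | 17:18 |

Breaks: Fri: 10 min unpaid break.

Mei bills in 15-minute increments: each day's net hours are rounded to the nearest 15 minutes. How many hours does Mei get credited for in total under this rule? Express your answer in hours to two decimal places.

20.00 hours

Thu: 10:11–17:34 = 7 h 23 min → rounds to 7 h 30 min
Fri: 05:17–11:21 = 6 h 4 min − 10 min = 5 h 54 min → rounds to 6 h 0 min
Sat: 10:53–17:18 = 6 h 25 min → rounds to 6 h 30 min
Total credited: 20 h 0 min.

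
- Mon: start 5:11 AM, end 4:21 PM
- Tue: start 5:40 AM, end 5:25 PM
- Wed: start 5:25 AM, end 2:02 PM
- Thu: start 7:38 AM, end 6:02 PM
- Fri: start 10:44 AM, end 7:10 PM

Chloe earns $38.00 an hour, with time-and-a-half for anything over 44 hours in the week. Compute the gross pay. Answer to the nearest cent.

Mon: 5:11 AM–4:21 PM = 11 h 10 min
Tue: 5:40 AM–5:25 PM = 11 h 45 min
Wed: 5:25 AM–2:02 PM = 8 h 37 min
Thu: 7:38 AM–6:02 PM = 10 h 24 min
Fri: 10:44 AM–7:10 PM = 8 h 26 min
Total worked: 50 h 22 min = 3022 min.
Regular 44 h 0 min = 2640 min at $38.00/h; overtime 6 h 22 min = 382 min at $57.00/h.
Pay = (2640 × $38.00 + 382 × $57.00) ÷ 60 = $2034.90.

$2034.90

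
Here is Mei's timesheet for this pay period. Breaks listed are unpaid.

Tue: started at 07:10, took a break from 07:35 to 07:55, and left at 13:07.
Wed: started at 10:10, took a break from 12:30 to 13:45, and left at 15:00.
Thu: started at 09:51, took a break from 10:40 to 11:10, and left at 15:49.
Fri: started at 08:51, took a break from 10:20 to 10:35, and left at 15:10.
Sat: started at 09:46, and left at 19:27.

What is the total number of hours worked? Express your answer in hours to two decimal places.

30.42 hours

Tue: 07:10–13:07 = 5 h 57 min; less 20 min break → 5 h 37 min
Wed: 10:10–15:00 = 4 h 50 min; less 75 min break → 3 h 35 min
Thu: 09:51–15:49 = 5 h 58 min; less 30 min break → 5 h 28 min
Fri: 08:51–15:10 = 6 h 19 min; less 15 min break → 6 h 4 min
Sat: 09:46–19:27 = 9 h 41 min
Total: 5 h 37 min + 3 h 35 min + 5 h 28 min + 6 h 4 min + 9 h 41 min = 30 h 25 min.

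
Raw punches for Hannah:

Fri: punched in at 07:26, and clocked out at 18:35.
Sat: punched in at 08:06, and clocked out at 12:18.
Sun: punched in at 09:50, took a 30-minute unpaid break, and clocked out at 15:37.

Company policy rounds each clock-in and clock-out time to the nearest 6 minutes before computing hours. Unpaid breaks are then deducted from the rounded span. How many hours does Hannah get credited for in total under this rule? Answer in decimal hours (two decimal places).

20.70 hours

Fri: in 07:26→07:24, out 18:35→18:36; 11 h 12 min
Sat: in 08:06→08:06, out 12:18→12:18; 4 h 12 min
Sun: in 09:50→09:48, out 15:37→15:36; 5 h 48 min − 30 min = 5 h 18 min
Total credited: 20 h 42 min.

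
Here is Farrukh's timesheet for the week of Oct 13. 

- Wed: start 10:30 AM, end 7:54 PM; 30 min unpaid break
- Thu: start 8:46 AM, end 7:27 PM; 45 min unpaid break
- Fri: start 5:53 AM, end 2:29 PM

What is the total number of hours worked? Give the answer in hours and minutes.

Wed: 10:30 AM–7:54 PM = 9 h 24 min; less 30 min break → 8 h 54 min
Thu: 8:46 AM–7:27 PM = 10 h 41 min; less 45 min break → 9 h 56 min
Fri: 5:53 AM–2:29 PM = 8 h 36 min
Total: 8 h 54 min + 9 h 56 min + 8 h 36 min = 27 h 26 min.

27 h 26 min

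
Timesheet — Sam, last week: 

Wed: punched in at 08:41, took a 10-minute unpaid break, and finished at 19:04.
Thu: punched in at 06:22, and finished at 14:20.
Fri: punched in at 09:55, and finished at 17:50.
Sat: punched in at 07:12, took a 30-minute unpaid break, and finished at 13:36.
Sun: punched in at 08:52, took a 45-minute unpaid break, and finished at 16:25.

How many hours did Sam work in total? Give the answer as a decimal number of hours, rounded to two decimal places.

38.80 hours

Wed: 08:41–19:04 = 10 h 23 min; less 10 min break → 10 h 13 min
Thu: 06:22–14:20 = 7 h 58 min
Fri: 09:55–17:50 = 7 h 55 min
Sat: 07:12–13:36 = 6 h 24 min; less 30 min break → 5 h 54 min
Sun: 08:52–16:25 = 7 h 33 min; less 45 min break → 6 h 48 min
Total: 10 h 13 min + 7 h 58 min + 7 h 55 min + 5 h 54 min + 6 h 48 min = 38 h 48 min.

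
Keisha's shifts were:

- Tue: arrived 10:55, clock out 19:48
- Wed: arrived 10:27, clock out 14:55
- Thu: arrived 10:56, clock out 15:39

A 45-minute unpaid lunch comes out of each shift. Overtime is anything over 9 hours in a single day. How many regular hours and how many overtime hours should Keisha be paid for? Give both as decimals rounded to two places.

Tue: 10:55–19:48 = 8 h 53 min; less 45 min break → 8 h 8 min
Wed: 10:27–14:55 = 4 h 28 min; less 45 min break → 3 h 43 min
Thu: 10:56–15:39 = 4 h 43 min; less 45 min break → 3 h 58 min
Tue reg 8 h 8 min / OT 0 h 0 min; Wed reg 3 h 43 min / OT 0 h 0 min; Thu reg 3 h 58 min / OT 0 h 0 min.
Totals: regular 15 h 49 min, overtime 0 h 0 min.

Regular 15.82 hours, overtime 0.00 hours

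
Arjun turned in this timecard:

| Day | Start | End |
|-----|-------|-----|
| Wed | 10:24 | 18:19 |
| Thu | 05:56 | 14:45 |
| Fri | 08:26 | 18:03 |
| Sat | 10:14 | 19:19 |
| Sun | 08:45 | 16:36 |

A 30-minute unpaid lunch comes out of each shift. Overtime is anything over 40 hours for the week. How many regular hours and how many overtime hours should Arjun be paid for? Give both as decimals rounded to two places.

Wed: 10:24–18:19 = 7 h 55 min; less 30 min break → 7 h 25 min
Thu: 05:56–14:45 = 8 h 49 min; less 30 min break → 8 h 19 min
Fri: 08:26–18:03 = 9 h 37 min; less 30 min break → 9 h 7 min
Sat: 10:14–19:19 = 9 h 5 min; less 30 min break → 8 h 35 min
Sun: 08:45–16:36 = 7 h 51 min; less 30 min break → 7 h 21 min
Total worked: 40 h 47 min = 40.78 h.
Threshold 40 h → overtime 0 h 47 min, regular 40 h 0 min.

Regular 40.00 hours, overtime 0.78 hours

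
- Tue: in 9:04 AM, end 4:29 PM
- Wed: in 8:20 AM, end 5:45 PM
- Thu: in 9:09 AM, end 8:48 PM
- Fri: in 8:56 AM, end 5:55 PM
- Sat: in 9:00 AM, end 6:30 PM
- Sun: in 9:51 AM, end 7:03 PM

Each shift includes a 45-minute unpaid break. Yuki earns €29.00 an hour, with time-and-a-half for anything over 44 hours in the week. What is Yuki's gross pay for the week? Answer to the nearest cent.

€1609.50

Tue: 9:04 AM–4:29 PM = 7 h 25 min; less 45 min break → 6 h 40 min
Wed: 8:20 AM–5:45 PM = 9 h 25 min; less 45 min break → 8 h 40 min
Thu: 9:09 AM–8:48 PM = 11 h 39 min; less 45 min break → 10 h 54 min
Fri: 8:56 AM–5:55 PM = 8 h 59 min; less 45 min break → 8 h 14 min
Sat: 9:00 AM–6:30 PM = 9 h 30 min; less 45 min break → 8 h 45 min
Sun: 9:51 AM–7:03 PM = 9 h 12 min; less 45 min break → 8 h 27 min
Total worked: 51 h 40 min = 3100 min.
Regular 44 h 0 min = 2640 min at €29.00/h; overtime 7 h 40 min = 460 min at €43.50/h.
Pay = (2640 × €29.00 + 460 × €43.50) ÷ 60 = €1609.50.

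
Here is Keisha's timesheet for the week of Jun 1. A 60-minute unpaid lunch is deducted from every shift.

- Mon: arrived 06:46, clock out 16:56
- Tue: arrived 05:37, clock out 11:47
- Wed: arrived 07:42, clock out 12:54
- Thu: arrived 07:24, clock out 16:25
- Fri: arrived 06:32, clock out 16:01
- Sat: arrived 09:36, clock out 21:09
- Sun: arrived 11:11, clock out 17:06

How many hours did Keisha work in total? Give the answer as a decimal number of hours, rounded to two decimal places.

Mon: 06:46–16:56 = 10 h 10 min; less 60 min break → 9 h 10 min
Tue: 05:37–11:47 = 6 h 10 min; less 60 min break → 5 h 10 min
Wed: 07:42–12:54 = 5 h 12 min; less 60 min break → 4 h 12 min
Thu: 07:24–16:25 = 9 h 1 min; less 60 min break → 8 h 1 min
Fri: 06:32–16:01 = 9 h 29 min; less 60 min break → 8 h 29 min
Sat: 09:36–21:09 = 11 h 33 min; less 60 min break → 10 h 33 min
Sun: 11:11–17:06 = 5 h 55 min; less 60 min break → 4 h 55 min
Total: 9 h 10 min + 5 h 10 min + 4 h 12 min + 8 h 1 min + 8 h 29 min + 10 h 33 min + 4 h 55 min = 50 h 30 min.

50.50 hours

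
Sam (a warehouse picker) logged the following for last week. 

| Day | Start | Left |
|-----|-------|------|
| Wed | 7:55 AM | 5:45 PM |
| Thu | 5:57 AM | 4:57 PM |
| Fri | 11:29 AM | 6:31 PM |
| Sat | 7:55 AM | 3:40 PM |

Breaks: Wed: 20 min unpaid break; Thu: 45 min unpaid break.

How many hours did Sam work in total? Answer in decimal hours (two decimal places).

34.53 hours

Wed: 7:55 AM–5:45 PM = 9 h 50 min; less 20 min break → 9 h 30 min
Thu: 5:57 AM–4:57 PM = 11 h 0 min; less 45 min break → 10 h 15 min
Fri: 11:29 AM–6:31 PM = 7 h 2 min
Sat: 7:55 AM–3:40 PM = 7 h 45 min
Total: 9 h 30 min + 10 h 15 min + 7 h 2 min + 7 h 45 min = 34 h 32 min.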